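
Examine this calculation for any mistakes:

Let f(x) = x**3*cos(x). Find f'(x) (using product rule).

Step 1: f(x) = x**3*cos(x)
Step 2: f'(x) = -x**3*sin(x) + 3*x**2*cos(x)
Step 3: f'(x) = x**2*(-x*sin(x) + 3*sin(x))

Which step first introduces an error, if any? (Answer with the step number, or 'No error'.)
Step 3

Step 3 is incorrect due to a wrong trig function.
The step shows: x**2*(-x*sin(x) + 3*sin(x))
The correct value should be: x**2*(-x*sin(x) + 3*cos(x))

Explanation: cos(x) was incorrectly written as sin(x): the term x**2*(-x*sin(x) + 3*cos(x)) was incorrectly written as x**2*(-x*sin(x) + 3*sin(x))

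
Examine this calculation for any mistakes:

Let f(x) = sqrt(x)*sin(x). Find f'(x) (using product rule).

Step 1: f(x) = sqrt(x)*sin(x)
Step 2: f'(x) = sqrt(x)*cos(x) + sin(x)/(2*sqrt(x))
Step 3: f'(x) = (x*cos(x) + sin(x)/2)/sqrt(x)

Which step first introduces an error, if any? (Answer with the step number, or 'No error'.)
No error

All steps in this derivation are correct.
The final answer f'(x) = (x*cos(x) + sin(x)/2)/sqrt(x) is valid.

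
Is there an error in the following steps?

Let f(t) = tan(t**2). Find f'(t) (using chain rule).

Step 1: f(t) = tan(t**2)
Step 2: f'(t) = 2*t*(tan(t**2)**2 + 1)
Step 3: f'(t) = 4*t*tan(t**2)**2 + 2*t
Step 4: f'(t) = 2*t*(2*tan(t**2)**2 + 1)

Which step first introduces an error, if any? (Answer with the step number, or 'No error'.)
Step 3

Step 3 is incorrect due to a wrong coefficient.
The step shows: 4*t*tan(t**2)**2 + 2*t
The correct value should be: 2*t*tan(t**2)**2 + 2*t

Explanation: The coefficient 2 was incorrectly written as 4: the term 2*t*tan(t**2)**2 was incorrectly written as 4*t*tan(t**2)**2
The later steps are derived from this incorrect expression, so the error originates in Step 3.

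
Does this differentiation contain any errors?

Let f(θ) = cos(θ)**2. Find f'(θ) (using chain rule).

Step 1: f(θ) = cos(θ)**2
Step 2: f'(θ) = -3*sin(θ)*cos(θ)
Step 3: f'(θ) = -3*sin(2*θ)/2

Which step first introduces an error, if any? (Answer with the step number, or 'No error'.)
Step 2

Step 2 is incorrect due to a wrong coefficient.
The step shows: -3*sin(θ)*cos(θ)
The correct value should be: -2*sin(θ)*cos(θ)

Explanation: The coefficient -2 was incorrectly written as -3: the term -2*sin(θ)*cos(θ) was incorrectly written as -3*sin(θ)*cos(θ)
The later steps are derived from this incorrect expression, so the error originates in Step 2.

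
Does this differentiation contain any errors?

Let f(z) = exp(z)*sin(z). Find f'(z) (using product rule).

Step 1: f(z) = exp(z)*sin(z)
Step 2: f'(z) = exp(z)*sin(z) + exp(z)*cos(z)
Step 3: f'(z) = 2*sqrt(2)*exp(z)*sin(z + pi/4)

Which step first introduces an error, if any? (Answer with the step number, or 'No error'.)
Step 3

Step 3 is incorrect due to a wrong exponent.
The step shows: 2*sqrt(2)*exp(z)*sin(z + pi/4)
The correct value should be: sqrt(2)*exp(z)*sin(z + pi/4)

Explanation: The exponent 1/2 on 2 was incorrectly written as 3/2: the term sqrt(2)*exp(z)*sin(z + pi/4) was incorrectly written as 2*sqrt(2)*exp(z)*sin(z + pi/4)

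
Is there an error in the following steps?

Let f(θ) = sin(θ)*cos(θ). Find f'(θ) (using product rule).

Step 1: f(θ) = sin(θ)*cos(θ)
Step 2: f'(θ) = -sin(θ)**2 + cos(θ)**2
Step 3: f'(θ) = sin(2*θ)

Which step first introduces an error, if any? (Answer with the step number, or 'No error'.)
Step 3

Step 3 is incorrect due to a wrong trig function.
The step shows: sin(2*θ)
The correct value should be: cos(2*θ)

Explanation: cos(2*θ) was incorrectly written as sin(2*θ): the term cos(2*θ) was incorrectly written as sin(2*θ)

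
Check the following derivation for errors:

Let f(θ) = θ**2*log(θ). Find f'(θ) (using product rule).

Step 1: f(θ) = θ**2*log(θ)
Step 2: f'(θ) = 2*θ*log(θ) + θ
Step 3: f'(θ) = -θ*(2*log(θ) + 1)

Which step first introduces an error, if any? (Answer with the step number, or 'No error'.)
Step 3

Step 3 is incorrect due to a sign flip.
The step shows: -θ*(2*log(θ) + 1)
The correct value should be: θ*(2*log(θ) + 1)

Explanation: The sign of the whole expression was flipped: the term θ*(2*log(θ) + 1) was incorrectly written as -θ*(2*log(θ) + 1)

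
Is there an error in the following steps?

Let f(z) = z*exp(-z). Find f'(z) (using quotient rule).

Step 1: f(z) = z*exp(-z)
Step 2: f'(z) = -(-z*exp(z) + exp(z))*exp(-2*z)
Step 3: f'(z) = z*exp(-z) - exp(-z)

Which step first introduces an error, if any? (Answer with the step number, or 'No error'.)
Step 2

Step 2 is incorrect due to a sign flip.
The step shows: -(-z*exp(z) + exp(z))*exp(-2*z)
The correct value should be: (-z*exp(z) + exp(z))*exp(-2*z)

Explanation: The sign of the whole expression was flipped: the term (-z*exp(z) + exp(z))*exp(-2*z) was incorrectly written as -(-z*exp(z) + exp(z))*exp(-2*z)
The later steps are derived from this incorrect expression, so the error originates in Step 2.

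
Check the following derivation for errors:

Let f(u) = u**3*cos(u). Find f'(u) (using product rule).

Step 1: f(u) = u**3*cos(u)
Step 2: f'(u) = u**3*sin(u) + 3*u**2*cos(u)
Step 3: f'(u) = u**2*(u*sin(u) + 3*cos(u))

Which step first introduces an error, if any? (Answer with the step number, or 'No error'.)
Step 2

Step 2 is incorrect due to a sign flip.
The step shows: u**3*sin(u) + 3*u**2*cos(u)
The correct value should be: -u**3*sin(u) + 3*u**2*cos(u)

Explanation: The sign of one term was flipped: the term -u**3*sin(u) was incorrectly written as u**3*sin(u)
The later steps are derived from this incorrect expression, so the error originates in Step 2.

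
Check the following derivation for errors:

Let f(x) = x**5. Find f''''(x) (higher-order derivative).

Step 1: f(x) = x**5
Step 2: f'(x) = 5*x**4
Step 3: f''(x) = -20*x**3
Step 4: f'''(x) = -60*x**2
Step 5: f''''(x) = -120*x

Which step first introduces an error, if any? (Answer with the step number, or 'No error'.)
Step 3

Step 3 is incorrect due to a sign flip.
The step shows: -20*x**3
The correct value should be: 20*x**3

Explanation: The sign of the whole expression was flipped: the term 20*x**3 was incorrectly written as -20*x**3
The later steps are derived from this incorrect expression, so the error originates in Step 3.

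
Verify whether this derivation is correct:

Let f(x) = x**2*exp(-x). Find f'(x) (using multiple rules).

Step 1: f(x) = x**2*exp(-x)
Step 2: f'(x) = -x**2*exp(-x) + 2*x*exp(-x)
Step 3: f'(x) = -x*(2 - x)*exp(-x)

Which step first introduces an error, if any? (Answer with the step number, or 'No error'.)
Step 3

Step 3 is incorrect due to a sign flip.
The step shows: -x*(2 - x)*exp(-x)
The correct value should be: x*(2 - x)*exp(-x)

Explanation: The sign of the whole expression was flipped: the term x*(2 - x)*exp(-x) was incorrectly written as -x*(2 - x)*exp(-x)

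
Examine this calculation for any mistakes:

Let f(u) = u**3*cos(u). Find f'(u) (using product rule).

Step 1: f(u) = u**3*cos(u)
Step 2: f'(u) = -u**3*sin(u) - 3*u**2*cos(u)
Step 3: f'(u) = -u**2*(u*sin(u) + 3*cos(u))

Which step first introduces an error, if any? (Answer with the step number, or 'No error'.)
Step 2

Step 2 is incorrect due to a sign flip.
The step shows: -u**3*sin(u) - 3*u**2*cos(u)
The correct value should be: -u**3*sin(u) + 3*u**2*cos(u)

Explanation: The sign of one term was flipped: the term 3*u**2*cos(u) was incorrectly written as -3*u**2*cos(u)
The later steps are derived from this incorrect expression, so the error originates in Step 2.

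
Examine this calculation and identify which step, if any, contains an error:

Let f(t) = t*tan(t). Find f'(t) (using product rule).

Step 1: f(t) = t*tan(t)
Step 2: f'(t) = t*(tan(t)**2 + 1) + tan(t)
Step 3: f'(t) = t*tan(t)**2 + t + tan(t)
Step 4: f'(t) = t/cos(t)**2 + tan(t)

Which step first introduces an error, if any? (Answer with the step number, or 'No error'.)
No error

All steps in this derivation are correct.
The final answer f'(t) = t/cos(t)**2 + tan(t) is valid.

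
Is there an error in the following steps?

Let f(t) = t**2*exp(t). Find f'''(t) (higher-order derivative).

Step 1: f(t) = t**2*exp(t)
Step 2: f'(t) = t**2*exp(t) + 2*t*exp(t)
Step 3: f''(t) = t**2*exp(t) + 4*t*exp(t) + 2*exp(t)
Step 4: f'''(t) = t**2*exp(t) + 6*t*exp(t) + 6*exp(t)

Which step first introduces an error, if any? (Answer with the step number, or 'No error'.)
No error

All steps in this derivation are correct.
The final answer f'''(t) = t**2*exp(t) + 6*t*exp(t) + 6*exp(t) is valid.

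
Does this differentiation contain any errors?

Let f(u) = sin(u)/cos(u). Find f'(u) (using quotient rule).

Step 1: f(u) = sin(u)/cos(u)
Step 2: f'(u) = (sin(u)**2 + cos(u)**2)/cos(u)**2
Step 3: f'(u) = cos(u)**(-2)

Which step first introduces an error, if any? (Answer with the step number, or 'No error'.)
No error

All steps in this derivation are correct.
The final answer f'(u) = cos(u)**(-2) is valid.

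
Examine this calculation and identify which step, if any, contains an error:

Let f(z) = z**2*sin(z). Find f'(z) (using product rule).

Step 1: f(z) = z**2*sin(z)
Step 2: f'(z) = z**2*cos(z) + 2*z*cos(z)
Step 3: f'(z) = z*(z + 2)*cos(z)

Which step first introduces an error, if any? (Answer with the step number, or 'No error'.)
Step 2

Step 2 is incorrect due to a wrong trig function.
The step shows: z**2*cos(z) + 2*z*cos(z)
The correct value should be: z**2*cos(z) + 2*z*sin(z)

Explanation: sin(z) was incorrectly written as cos(z): the term 2*z*sin(z) was incorrectly written as 2*z*cos(z)
The later steps are derived from this incorrect expression, so the error originates in Step 2.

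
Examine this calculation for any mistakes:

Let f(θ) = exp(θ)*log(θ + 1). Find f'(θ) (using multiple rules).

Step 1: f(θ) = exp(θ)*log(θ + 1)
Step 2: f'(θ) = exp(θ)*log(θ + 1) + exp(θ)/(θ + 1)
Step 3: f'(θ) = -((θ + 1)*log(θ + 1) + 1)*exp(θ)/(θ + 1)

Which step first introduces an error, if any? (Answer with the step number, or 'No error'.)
Step 3

Step 3 is incorrect due to a sign flip.
The step shows: -((θ + 1)*log(θ + 1) + 1)*exp(θ)/(θ + 1)
The correct value should be: ((θ + 1)*log(θ + 1) + 1)*exp(θ)/(θ + 1)

Explanation: The sign of the whole expression was flipped: the term ((θ + 1)*log(θ + 1) + 1)*exp(θ)/(θ + 1) was incorrectly written as -((θ + 1)*log(θ + 1) + 1)*exp(θ)/(θ + 1)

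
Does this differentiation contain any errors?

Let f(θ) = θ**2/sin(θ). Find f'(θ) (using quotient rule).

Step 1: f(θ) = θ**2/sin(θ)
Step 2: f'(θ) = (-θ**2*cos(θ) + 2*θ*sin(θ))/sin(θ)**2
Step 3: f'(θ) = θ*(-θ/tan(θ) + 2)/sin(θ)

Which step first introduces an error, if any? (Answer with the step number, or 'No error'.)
No error

All steps in this derivation are correct.
The final answer f'(θ) = θ*(-θ/tan(θ) + 2)/sin(θ) is valid.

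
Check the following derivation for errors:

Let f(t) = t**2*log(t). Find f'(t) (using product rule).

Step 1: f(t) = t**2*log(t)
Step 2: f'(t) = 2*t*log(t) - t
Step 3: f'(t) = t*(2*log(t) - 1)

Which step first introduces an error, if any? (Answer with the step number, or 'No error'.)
Step 2

Step 2 is incorrect due to a sign flip.
The step shows: 2*t*log(t) - t
The correct value should be: 2*t*log(t) + t

Explanation: The sign of one term was flipped: the term t was incorrectly written as -t
The later steps are derived from this incorrect expression, so the error originates in Step 2.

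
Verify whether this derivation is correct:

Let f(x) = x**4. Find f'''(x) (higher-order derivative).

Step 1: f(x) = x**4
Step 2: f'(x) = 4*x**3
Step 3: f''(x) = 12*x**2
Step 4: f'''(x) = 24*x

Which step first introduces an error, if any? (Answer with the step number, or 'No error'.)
No error

All steps in this derivation are correct.
The final answer f'''(x) = 24*x is valid.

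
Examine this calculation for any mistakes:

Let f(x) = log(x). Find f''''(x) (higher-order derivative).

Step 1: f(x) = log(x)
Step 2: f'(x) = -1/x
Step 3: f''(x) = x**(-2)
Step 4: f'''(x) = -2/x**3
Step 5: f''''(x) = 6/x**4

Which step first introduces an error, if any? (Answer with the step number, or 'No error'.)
Step 2

Step 2 is incorrect due to a sign flip.
The step shows: -1/x
The correct value should be: 1/x

Explanation: The sign of the whole expression was flipped: the term 1/x was incorrectly written as -1/x
The later steps are derived from this incorrect expression, so the error originates in Step 2.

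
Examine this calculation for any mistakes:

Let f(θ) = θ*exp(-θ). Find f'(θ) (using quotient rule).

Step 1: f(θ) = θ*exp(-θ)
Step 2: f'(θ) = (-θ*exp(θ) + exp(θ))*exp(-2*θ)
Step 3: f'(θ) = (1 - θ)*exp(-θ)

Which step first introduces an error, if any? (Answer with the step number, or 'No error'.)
No error

All steps in this derivation are correct.
The final answer f'(θ) = (1 - θ)*exp(-θ) is valid.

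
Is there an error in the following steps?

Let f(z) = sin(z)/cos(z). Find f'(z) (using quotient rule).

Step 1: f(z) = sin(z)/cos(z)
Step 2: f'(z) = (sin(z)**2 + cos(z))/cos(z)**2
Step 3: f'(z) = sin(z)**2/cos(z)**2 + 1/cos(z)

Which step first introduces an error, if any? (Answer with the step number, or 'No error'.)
Step 2

Step 2 is incorrect due to a wrong exponent.
The step shows: (sin(z)**2 + cos(z))/cos(z)**2
The correct value should be: (sin(z)**2 + cos(z)**2)/cos(z)**2

Explanation: The exponent 2 on cos(z) was incorrectly written as 1: the term (sin(z)**2 + cos(z)**2)/cos(z)**2 was incorrectly written as (sin(z)**2 + cos(z))/cos(z)**2
The later steps are derived from this incorrect expression, so the error originates in Step 2.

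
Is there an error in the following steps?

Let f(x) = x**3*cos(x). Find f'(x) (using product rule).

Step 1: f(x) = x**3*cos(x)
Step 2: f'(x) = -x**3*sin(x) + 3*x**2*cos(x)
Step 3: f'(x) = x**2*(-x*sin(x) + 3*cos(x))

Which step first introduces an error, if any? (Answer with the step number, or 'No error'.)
No error

All steps in this derivation are correct.
The final answer f'(x) = x**2*(-x*sin(x) + 3*cos(x)) is valid.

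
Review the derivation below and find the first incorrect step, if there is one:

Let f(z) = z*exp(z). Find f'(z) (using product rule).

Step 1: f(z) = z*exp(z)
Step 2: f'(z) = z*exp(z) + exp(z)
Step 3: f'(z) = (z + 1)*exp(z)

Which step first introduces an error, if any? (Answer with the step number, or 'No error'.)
No error

All steps in this derivation are correct.
The final answer f'(z) = (z + 1)*exp(z) is valid.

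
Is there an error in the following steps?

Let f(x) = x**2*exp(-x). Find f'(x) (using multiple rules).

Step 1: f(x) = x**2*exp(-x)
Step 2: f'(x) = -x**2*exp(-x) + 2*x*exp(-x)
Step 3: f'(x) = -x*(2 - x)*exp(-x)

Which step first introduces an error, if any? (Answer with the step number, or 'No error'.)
Step 3

Step 3 is incorrect due to a sign flip.
The step shows: -x*(2 - x)*exp(-x)
The correct value should be: x*(2 - x)*exp(-x)

Explanation: The sign of the whole expression was flipped: the term x*(2 - x)*exp(-x) was incorrectly written as -x*(2 - x)*exp(-x)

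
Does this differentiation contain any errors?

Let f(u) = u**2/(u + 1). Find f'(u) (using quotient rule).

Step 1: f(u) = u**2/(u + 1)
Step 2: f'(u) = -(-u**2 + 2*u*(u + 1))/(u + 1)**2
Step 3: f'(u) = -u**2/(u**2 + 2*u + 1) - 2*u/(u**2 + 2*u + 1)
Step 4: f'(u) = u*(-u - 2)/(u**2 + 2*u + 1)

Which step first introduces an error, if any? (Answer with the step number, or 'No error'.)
Step 2

Step 2 is incorrect due to a sign flip.
The step shows: -(-u**2 + 2*u*(u + 1))/(u + 1)**2
The correct value should be: (-u**2 + 2*u*(u + 1))/(u + 1)**2

Explanation: The sign of the whole expression was flipped: the term (-u**2 + 2*u*(u + 1))/(u + 1)**2 was incorrectly written as -(-u**2 + 2*u*(u + 1))/(u + 1)**2
The later steps are derived from this incorrect expression, so the error originates in Step 2.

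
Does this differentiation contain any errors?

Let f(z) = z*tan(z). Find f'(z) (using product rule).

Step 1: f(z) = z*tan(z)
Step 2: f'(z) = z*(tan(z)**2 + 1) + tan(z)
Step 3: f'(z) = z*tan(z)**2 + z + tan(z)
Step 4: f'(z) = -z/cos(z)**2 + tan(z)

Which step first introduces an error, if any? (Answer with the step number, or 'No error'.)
Step 4

Step 4 is incorrect due to a sign flip.
The step shows: -z/cos(z)**2 + tan(z)
The correct value should be: z/cos(z)**2 + tan(z)

Explanation: The sign of one term was flipped: the term z/cos(z)**2 was incorrectly written as -z/cos(z)**2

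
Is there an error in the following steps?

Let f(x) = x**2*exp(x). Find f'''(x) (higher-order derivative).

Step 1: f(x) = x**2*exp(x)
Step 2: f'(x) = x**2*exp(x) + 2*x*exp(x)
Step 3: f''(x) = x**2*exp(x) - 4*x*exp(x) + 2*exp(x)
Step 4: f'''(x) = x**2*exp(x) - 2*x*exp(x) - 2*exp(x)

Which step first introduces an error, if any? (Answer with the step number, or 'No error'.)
Step 3

Step 3 is incorrect due to a sign flip.
The step shows: x**2*exp(x) - 4*x*exp(x) + 2*exp(x)
The correct value should be: x**2*exp(x) + 4*x*exp(x) + 2*exp(x)

Explanation: The sign of one term was flipped: the term 4*x*exp(x) was incorrectly written as -4*x*exp(x)
The later steps are derived from this incorrect expression, so the error originates in Step 3.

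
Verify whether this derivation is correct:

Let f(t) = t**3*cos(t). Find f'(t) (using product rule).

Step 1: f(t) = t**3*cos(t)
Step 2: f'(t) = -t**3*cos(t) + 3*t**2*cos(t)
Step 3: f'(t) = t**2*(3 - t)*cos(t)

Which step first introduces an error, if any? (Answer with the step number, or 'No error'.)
Step 2

Step 2 is incorrect due to a wrong trig function.
The step shows: -t**3*cos(t) + 3*t**2*cos(t)
The correct value should be: -t**3*sin(t) + 3*t**2*cos(t)

Explanation: sin(t) was incorrectly written as cos(t): the term -t**3*sin(t) was incorrectly written as -t**3*cos(t)
The later steps are derived from this incorrect expression, so the error originates in Step 2.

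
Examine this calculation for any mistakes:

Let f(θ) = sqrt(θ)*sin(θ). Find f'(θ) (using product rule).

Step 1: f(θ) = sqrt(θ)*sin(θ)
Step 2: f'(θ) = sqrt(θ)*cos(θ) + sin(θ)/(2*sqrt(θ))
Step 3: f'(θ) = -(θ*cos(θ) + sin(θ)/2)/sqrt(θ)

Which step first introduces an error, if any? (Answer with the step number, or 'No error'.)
Step 3

Step 3 is incorrect due to a sign flip.
The step shows: -(θ*cos(θ) + sin(θ)/2)/sqrt(θ)
The correct value should be: (θ*cos(θ) + sin(θ)/2)/sqrt(θ)

Explanation: The sign of the whole expression was flipped: the term (θ*cos(θ) + sin(θ)/2)/sqrt(θ) was incorrectly written as -(θ*cos(θ) + sin(θ)/2)/sqrt(θ)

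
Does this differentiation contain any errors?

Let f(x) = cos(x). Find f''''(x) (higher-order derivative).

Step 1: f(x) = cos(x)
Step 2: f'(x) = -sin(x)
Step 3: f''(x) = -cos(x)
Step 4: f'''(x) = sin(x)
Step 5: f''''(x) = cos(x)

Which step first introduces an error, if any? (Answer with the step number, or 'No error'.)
No error

All steps in this derivation are correct.
The final answer f''''(x) = cos(x) is valid.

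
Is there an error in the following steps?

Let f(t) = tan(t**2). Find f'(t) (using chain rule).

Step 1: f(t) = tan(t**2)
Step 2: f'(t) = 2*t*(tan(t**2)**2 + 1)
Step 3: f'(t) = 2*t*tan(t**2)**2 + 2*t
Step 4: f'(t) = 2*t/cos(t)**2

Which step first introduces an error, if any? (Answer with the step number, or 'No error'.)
Step 4

Step 4 is incorrect due to a wrong exponent.
The step shows: 2*t/cos(t)**2
The correct value should be: 2*t/cos(t**2)**2

Explanation: The exponent 2 on t was incorrectly written as 1: the term 2*t/cos(t**2)**2 was incorrectly written as 2*t/cos(t)**2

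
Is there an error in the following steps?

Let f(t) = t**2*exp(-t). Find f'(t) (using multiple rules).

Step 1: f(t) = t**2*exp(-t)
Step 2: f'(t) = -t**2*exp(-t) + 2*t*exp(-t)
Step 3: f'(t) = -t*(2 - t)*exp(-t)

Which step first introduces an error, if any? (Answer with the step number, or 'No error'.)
Step 3

Step 3 is incorrect due to a sign flip.
The step shows: -t*(2 - t)*exp(-t)
The correct value should be: t*(2 - t)*exp(-t)

Explanation: The sign of the whole expression was flipped: the term t*(2 - t)*exp(-t) was incorrectly written as -t*(2 - t)*exp(-t)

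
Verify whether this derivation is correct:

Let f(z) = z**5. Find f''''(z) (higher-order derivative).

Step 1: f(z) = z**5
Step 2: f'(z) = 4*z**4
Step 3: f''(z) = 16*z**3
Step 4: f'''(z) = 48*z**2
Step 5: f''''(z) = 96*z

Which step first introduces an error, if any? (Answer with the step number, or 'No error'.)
Step 2

Step 2 is incorrect due to a wrong coefficient.
The step shows: 4*z**4
The correct value should be: 5*z**4

Explanation: The coefficient 5 was incorrectly written as 4: the term 5*z**4 was incorrectly written as 4*z**4
The later steps are derived from this incorrect expression, so the error originates in Step 2.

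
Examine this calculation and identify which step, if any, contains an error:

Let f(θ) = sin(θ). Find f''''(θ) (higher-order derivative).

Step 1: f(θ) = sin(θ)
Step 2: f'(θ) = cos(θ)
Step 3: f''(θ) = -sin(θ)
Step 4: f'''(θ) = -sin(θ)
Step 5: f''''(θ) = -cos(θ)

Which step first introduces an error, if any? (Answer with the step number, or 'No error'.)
Step 4

Step 4 is incorrect due to a wrong trig function.
The step shows: -sin(θ)
The correct value should be: -cos(θ)

Explanation: cos(θ) was incorrectly written as sin(θ): the term -cos(θ) was incorrectly written as -sin(θ)
The later steps are derived from this incorrect expression, so the error originates in Step 4.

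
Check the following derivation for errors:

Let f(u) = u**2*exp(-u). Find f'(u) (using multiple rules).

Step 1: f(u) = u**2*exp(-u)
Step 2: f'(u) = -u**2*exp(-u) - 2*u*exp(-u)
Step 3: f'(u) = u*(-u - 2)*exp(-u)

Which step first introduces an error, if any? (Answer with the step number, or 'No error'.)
Step 2

Step 2 is incorrect due to a sign flip.
The step shows: -u**2*exp(-u) - 2*u*exp(-u)
The correct value should be: -u**2*exp(-u) + 2*u*exp(-u)

Explanation: The sign of one term was flipped: the term 2*u*exp(-u) was incorrectly written as -2*u*exp(-u)
The later steps are derived from this incorrect expression, so the error originates in Step 2.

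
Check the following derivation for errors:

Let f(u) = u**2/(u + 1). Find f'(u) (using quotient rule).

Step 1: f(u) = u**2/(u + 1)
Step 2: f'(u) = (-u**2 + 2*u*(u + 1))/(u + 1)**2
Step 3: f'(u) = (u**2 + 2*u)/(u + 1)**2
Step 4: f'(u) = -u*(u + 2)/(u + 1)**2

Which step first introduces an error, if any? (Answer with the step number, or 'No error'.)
Step 4

Step 4 is incorrect due to a sign flip.
The step shows: -u*(u + 2)/(u + 1)**2
The correct value should be: u*(u + 2)/(u + 1)**2

Explanation: The sign of the whole expression was flipped: the term u*(u + 2)/(u + 1)**2 was incorrectly written as -u*(u + 2)/(u + 1)**2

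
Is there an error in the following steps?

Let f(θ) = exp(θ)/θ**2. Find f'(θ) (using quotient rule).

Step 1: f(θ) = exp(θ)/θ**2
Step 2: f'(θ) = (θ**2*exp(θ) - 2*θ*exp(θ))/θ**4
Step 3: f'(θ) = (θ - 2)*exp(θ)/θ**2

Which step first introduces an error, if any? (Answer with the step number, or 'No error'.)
Step 3

Step 3 is incorrect due to a wrong exponent.
The step shows: (θ - 2)*exp(θ)/θ**2
The correct value should be: (θ - 2)*exp(θ)/θ**3

Explanation: The exponent -3 on θ was incorrectly written as -2: the term (θ - 2)*exp(θ)/θ**3 was incorrectly written as (θ - 2)*exp(θ)/θ**2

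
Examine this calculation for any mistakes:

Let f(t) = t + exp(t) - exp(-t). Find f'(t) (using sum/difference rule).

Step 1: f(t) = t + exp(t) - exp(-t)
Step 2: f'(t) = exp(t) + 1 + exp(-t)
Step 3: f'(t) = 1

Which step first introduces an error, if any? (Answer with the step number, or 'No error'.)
Step 3

Step 3 is incorrect due to a dropped term.
The step shows: 1
The correct value should be: 2*cosh(t) + 1

Explanation: A term was dropped: the term 2*cosh(t) was incorrectly omitted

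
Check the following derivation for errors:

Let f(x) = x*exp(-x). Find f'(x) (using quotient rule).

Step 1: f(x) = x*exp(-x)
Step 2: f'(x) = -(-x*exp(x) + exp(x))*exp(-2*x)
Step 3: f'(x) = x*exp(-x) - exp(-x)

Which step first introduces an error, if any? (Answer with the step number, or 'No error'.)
Step 2

Step 2 is incorrect due to a sign flip.
The step shows: -(-x*exp(x) + exp(x))*exp(-2*x)
The correct value should be: (-x*exp(x) + exp(x))*exp(-2*x)

Explanation: The sign of the whole expression was flipped: the term (-x*exp(x) + exp(x))*exp(-2*x) was incorrectly written as -(-x*exp(x) + exp(x))*exp(-2*x)
The later steps are derived from this incorrect expression, so the error originates in Step 2.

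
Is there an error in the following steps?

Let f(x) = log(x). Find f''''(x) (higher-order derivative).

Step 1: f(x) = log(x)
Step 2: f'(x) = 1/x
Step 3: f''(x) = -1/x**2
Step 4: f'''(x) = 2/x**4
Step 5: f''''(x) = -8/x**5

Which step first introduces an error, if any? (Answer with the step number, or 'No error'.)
Step 4

Step 4 is incorrect due to a wrong exponent.
The step shows: 2/x**4
The correct value should be: 2/x**3

Explanation: The exponent -3 on x was incorrectly written as -4: the term 2/x**3 was incorrectly written as 2/x**4
The later steps are derived from this incorrect expression, so the error originates in Step 4.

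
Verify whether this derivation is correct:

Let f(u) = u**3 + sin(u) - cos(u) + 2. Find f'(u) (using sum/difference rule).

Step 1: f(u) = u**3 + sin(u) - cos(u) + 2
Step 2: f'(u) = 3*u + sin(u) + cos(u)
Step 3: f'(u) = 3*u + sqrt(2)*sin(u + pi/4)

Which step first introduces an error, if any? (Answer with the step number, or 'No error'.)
Step 2

Step 2 is incorrect due to a wrong exponent.
The step shows: 3*u + sin(u) + cos(u)
The correct value should be: 3*u**2 + sin(u) + cos(u)

Explanation: The exponent 2 on u was incorrectly written as 1: the term 3*u**2 was incorrectly written as 3*u
The later steps are derived from this incorrect expression, so the error originates in Step 2.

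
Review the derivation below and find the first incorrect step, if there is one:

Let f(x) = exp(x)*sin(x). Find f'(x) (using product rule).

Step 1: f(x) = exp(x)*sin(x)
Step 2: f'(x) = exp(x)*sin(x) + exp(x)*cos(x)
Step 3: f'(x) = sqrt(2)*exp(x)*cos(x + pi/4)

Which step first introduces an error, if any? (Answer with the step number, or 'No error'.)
Step 3

Step 3 is incorrect due to a wrong trig function.
The step shows: sqrt(2)*exp(x)*cos(x + pi/4)
The correct value should be: sqrt(2)*exp(x)*sin(x + pi/4)

Explanation: sin(x + pi/4) was incorrectly written as cos(x + pi/4): the term sqrt(2)*exp(x)*sin(x + pi/4) was incorrectly written as sqrt(2)*exp(x)*cos(x + pi/4)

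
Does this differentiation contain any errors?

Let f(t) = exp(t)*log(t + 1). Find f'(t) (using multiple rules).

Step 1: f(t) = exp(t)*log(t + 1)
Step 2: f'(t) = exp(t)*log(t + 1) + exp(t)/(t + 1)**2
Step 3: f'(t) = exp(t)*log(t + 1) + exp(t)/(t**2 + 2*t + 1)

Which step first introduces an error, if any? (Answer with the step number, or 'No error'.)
Step 2

Step 2 is incorrect due to a wrong exponent.
The step shows: exp(t)*log(t + 1) + exp(t)/(t + 1)**2
The correct value should be: exp(t)*log(t + 1) + exp(t)/(t + 1)

Explanation: The exponent -1 on t + 1 was incorrectly written as -2: the term exp(t)/(t + 1) was incorrectly written as exp(t)/(t + 1)**2
The later steps are derived from this incorrect expression, so the error originates in Step 2.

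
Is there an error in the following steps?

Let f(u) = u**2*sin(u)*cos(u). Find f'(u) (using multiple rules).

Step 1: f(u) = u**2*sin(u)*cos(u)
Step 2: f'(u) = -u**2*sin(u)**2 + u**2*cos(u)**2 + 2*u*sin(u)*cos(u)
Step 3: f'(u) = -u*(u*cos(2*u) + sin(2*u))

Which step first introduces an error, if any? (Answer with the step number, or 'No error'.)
Step 3

Step 3 is incorrect due to a sign flip.
The step shows: -u*(u*cos(2*u) + sin(2*u))
The correct value should be: u*(u*cos(2*u) + sin(2*u))

Explanation: The sign of the whole expression was flipped: the term u*(u*cos(2*u) + sin(2*u)) was incorrectly written as -u*(u*cos(2*u) + sin(2*u))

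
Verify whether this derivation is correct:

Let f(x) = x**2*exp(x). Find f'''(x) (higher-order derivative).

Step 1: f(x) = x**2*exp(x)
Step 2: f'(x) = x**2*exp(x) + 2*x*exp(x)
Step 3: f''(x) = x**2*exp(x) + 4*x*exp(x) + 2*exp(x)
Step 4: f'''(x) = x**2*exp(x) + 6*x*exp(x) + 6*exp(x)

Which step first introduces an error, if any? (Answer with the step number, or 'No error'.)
No error

All steps in this derivation are correct.
The final answer f'''(x) = x**2*exp(x) + 6*x*exp(x) + 6*exp(x) is valid.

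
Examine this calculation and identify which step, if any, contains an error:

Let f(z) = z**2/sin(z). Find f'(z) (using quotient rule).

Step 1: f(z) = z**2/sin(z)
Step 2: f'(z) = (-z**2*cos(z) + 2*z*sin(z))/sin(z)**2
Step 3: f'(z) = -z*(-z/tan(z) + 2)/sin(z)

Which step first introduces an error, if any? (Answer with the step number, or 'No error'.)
Step 3

Step 3 is incorrect due to a sign flip.
The step shows: -z*(-z/tan(z) + 2)/sin(z)
The correct value should be: z*(-z/tan(z) + 2)/sin(z)

Explanation: The sign of the whole expression was flipped: the term z*(-z/tan(z) + 2)/sin(z) was incorrectly written as -z*(-z/tan(z) + 2)/sin(z)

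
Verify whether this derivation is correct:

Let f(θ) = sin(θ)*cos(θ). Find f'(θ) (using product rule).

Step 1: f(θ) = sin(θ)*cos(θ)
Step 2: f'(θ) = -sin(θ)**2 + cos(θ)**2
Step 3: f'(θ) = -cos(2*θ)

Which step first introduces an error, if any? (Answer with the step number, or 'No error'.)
Step 3

Step 3 is incorrect due to a sign flip.
The step shows: -cos(2*θ)
The correct value should be: cos(2*θ)

Explanation: The sign of the whole expression was flipped: the term cos(2*θ) was incorrectly written as -cos(2*θ)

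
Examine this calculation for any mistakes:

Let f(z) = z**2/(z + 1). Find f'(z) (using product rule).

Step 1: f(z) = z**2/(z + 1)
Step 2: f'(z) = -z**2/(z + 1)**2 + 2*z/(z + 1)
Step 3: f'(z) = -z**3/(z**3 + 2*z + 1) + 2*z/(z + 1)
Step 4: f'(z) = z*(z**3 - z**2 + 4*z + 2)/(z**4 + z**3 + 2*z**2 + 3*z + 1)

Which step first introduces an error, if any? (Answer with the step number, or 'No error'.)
Step 3

Step 3 is incorrect due to a wrong exponent.
The step shows: -z**3/(z**3 + 2*z + 1) + 2*z/(z + 1)
The correct value should be: -z**2/(z**2 + 2*z + 1) + 2*z/(z + 1)

Explanation: The exponent 2 on z was incorrectly written as 3: the term -z**2/(z**2 + 2*z + 1) was incorrectly written as -z**3/(z**3 + 2*z + 1)
The later steps are derived from this incorrect expression, so the error originates in Step 3.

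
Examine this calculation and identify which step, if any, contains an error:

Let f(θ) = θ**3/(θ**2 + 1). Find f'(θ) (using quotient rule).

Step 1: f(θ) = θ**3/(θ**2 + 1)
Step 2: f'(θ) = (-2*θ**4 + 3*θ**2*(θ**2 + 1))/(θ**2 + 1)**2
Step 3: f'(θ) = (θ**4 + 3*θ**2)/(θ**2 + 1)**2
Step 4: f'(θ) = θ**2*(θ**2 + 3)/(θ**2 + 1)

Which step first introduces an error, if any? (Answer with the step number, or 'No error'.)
Step 4

Step 4 is incorrect due to a wrong exponent.
The step shows: θ**2*(θ**2 + 3)/(θ**2 + 1)
The correct value should be: θ**2*(θ**2 + 3)/(θ**2 + 1)**2

Explanation: The exponent -2 on θ**2 + 1 was incorrectly written as -1: the term θ**2*(θ**2 + 3)/(θ**2 + 1)**2 was incorrectly written as θ**2*(θ**2 + 3)/(θ**2 + 1)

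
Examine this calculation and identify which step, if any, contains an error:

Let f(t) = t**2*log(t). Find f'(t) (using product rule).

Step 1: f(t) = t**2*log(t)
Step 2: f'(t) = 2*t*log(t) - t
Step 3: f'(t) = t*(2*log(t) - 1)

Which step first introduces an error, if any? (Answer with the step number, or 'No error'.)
Step 2

Step 2 is incorrect due to a sign flip.
The step shows: 2*t*log(t) - t
The correct value should be: 2*t*log(t) + t

Explanation: The sign of one term was flipped: the term t was incorrectly written as -t
The later steps are derived from this incorrect expression, so the error originates in Step 2.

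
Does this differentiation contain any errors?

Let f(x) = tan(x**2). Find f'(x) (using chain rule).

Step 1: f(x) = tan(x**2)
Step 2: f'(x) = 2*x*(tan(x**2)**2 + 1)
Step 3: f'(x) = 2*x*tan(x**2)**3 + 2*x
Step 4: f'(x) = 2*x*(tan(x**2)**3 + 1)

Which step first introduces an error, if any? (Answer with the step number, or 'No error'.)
Step 3

Step 3 is incorrect due to a wrong exponent.
The step shows: 2*x*tan(x**2)**3 + 2*x
The correct value should be: 2*x*tan(x**2)**2 + 2*x

Explanation: The exponent 2 on tan(x**2) was incorrectly written as 3: the term 2*x*tan(x**2)**2 was incorrectly written as 2*x*tan(x**2)**3
The later steps are derived from this incorrect expression, so the error originates in Step 3.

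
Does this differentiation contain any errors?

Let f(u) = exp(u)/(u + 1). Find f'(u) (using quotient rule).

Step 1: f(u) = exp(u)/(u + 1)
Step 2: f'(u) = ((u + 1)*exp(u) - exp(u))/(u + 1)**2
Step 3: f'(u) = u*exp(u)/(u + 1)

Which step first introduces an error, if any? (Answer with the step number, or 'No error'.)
Step 3

Step 3 is incorrect due to a wrong exponent.
The step shows: u*exp(u)/(u + 1)
The correct value should be: u*exp(u)/(u + 1)**2

Explanation: The exponent -2 on u + 1 was incorrectly written as -1: the term u*exp(u)/(u + 1)**2 was incorrectly written as u*exp(u)/(u + 1)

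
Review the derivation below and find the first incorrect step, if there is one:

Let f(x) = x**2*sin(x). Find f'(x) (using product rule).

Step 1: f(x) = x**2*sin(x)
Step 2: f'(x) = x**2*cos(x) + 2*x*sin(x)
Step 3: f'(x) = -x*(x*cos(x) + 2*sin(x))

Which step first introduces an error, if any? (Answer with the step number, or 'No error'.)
Step 3

Step 3 is incorrect due to a sign flip.
The step shows: -x*(x*cos(x) + 2*sin(x))
The correct value should be: x*(x*cos(x) + 2*sin(x))

Explanation: The sign of the whole expression was flipped: the term x*(x*cos(x) + 2*sin(x)) was incorrectly written as -x*(x*cos(x) + 2*sin(x))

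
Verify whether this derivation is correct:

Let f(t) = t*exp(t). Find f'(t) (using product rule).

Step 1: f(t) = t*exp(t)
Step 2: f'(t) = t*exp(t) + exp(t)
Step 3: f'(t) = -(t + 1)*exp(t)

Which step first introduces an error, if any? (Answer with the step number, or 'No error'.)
Step 3

Step 3 is incorrect due to a sign flip.
The step shows: -(t + 1)*exp(t)
The correct value should be: (t + 1)*exp(t)

Explanation: The sign of the whole expression was flipped: the term (t + 1)*exp(t) was incorrectly written as -(t + 1)*exp(t)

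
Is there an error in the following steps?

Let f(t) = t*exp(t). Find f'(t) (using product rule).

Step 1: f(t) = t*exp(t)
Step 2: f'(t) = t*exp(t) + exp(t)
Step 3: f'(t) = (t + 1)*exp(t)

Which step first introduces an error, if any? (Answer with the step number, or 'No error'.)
No error

All steps in this derivation are correct.
The final answer f'(t) = (t + 1)*exp(t) is valid.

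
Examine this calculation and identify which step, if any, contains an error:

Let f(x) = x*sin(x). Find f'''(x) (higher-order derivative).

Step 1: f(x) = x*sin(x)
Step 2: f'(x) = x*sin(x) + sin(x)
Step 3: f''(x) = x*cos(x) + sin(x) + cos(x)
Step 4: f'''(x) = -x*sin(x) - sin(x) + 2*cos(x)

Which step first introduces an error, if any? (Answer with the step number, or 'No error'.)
Step 2

Step 2 is incorrect due to a wrong trig function.
The step shows: x*sin(x) + sin(x)
The correct value should be: x*cos(x) + sin(x)

Explanation: cos(x) was incorrectly written as sin(x): the term x*cos(x) was incorrectly written as x*sin(x)
The later steps are derived from this incorrect expression, so the error originates in Step 2.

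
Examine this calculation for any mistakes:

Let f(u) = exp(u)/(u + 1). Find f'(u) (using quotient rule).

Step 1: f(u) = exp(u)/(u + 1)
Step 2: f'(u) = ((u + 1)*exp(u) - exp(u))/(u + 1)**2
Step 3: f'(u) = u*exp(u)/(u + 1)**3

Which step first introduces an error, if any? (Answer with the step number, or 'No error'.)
Step 3

Step 3 is incorrect due to a wrong exponent.
The step shows: u*exp(u)/(u + 1)**3
The correct value should be: u*exp(u)/(u + 1)**2

Explanation: The exponent -2 on u + 1 was incorrectly written as -3: the term u*exp(u)/(u + 1)**2 was incorrectly written as u*exp(u)/(u + 1)**3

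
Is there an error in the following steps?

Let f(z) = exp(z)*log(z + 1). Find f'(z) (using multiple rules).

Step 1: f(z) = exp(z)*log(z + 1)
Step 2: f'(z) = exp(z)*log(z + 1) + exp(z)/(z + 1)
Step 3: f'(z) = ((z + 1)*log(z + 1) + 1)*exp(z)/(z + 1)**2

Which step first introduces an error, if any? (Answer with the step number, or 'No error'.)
Step 3

Step 3 is incorrect due to a wrong exponent.
The step shows: ((z + 1)*log(z + 1) + 1)*exp(z)/(z + 1)**2
The correct value should be: ((z + 1)*log(z + 1) + 1)*exp(z)/(z + 1)

Explanation: The exponent -1 on z + 1 was incorrectly written as -2: the term ((z + 1)*log(z + 1) + 1)*exp(z)/(z + 1) was incorrectly written as ((z + 1)*log(z + 1) + 1)*exp(z)/(z + 1)**2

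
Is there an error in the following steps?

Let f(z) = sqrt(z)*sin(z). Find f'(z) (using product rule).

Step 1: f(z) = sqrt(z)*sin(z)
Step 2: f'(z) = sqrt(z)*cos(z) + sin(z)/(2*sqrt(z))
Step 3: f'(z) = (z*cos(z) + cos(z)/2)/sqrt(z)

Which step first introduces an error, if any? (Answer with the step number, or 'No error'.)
Step 3

Step 3 is incorrect due to a wrong trig function.
The step shows: (z*cos(z) + cos(z)/2)/sqrt(z)
The correct value should be: (z*cos(z) + sin(z)/2)/sqrt(z)

Explanation: sin(z) was incorrectly written as cos(z): the term (z*cos(z) + sin(z)/2)/sqrt(z) was incorrectly written as (z*cos(z) + cos(z)/2)/sqrt(z)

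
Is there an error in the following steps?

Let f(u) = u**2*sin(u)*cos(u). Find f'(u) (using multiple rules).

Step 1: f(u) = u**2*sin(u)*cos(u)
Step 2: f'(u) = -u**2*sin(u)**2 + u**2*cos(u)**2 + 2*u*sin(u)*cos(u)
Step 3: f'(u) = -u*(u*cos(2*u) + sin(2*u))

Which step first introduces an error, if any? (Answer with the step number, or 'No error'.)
Step 3

Step 3 is incorrect due to a sign flip.
The step shows: -u*(u*cos(2*u) + sin(2*u))
The correct value should be: u*(u*cos(2*u) + sin(2*u))

Explanation: The sign of the whole expression was flipped: the term u*(u*cos(2*u) + sin(2*u)) was incorrectly written as -u*(u*cos(2*u) + sin(2*u))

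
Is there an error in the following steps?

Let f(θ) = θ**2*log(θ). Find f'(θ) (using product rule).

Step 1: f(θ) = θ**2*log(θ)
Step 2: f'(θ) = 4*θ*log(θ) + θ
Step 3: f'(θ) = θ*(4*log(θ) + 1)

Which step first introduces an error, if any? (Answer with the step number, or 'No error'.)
Step 2

Step 2 is incorrect due to a wrong coefficient.
The step shows: 4*θ*log(θ) + θ
The correct value should be: 2*θ*log(θ) + θ

Explanation: The coefficient 2 was incorrectly written as 4: the term 2*θ*log(θ) was incorrectly written as 4*θ*log(θ)
The later steps are derived from this incorrect expression, so the error originates in Step 2.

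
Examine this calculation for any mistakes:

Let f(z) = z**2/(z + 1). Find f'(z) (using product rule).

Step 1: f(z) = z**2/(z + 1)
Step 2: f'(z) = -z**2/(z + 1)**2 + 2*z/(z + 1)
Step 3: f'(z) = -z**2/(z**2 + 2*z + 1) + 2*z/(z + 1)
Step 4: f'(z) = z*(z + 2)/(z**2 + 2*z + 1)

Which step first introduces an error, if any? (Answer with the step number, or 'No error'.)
No error

All steps in this derivation are correct.
The final answer f'(z) = z*(z + 2)/(z**2 + 2*z + 1) is valid.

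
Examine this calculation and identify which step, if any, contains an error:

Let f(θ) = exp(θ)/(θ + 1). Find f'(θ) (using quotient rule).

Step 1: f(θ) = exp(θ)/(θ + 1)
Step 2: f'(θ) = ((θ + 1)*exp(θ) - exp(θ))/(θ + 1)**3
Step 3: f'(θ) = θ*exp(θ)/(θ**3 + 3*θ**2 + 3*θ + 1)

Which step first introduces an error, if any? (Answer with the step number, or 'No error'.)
Step 2

Step 2 is incorrect due to a wrong exponent.
The step shows: ((θ + 1)*exp(θ) - exp(θ))/(θ + 1)**3
The correct value should be: ((θ + 1)*exp(θ) - exp(θ))/(θ + 1)**2

Explanation: The exponent -2 on θ + 1 was incorrectly written as -3: the term ((θ + 1)*exp(θ) - exp(θ))/(θ + 1)**2 was incorrectly written as ((θ + 1)*exp(θ) - exp(θ))/(θ + 1)**3
The later steps are derived from this incorrect expression, so the error originates in Step 2.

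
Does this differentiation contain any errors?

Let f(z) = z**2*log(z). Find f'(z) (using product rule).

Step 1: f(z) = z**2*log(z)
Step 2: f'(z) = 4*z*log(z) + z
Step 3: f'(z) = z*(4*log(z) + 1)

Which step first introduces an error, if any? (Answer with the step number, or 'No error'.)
Step 2

Step 2 is incorrect due to a wrong coefficient.
The step shows: 4*z*log(z) + z
The correct value should be: 2*z*log(z) + z

Explanation: The coefficient 2 was incorrectly written as 4: the term 2*z*log(z) was incorrectly written as 4*z*log(z)
The later steps are derived from this incorrect expression, so the error originates in Step 2.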